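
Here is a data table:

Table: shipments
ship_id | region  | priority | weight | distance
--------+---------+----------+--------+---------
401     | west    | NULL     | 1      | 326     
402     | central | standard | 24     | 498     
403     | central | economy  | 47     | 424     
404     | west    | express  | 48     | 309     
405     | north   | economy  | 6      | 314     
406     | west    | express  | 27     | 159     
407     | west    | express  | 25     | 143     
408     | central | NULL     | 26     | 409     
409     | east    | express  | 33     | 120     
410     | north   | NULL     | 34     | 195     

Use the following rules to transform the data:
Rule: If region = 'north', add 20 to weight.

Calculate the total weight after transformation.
311

Step 1: Count records where region = 'north': 2
Step 2: Total bonus added: 2 × 20 = 40
Step 3: Original sum of weight: 271
Step 4: Final sum = 271 + 40 = 311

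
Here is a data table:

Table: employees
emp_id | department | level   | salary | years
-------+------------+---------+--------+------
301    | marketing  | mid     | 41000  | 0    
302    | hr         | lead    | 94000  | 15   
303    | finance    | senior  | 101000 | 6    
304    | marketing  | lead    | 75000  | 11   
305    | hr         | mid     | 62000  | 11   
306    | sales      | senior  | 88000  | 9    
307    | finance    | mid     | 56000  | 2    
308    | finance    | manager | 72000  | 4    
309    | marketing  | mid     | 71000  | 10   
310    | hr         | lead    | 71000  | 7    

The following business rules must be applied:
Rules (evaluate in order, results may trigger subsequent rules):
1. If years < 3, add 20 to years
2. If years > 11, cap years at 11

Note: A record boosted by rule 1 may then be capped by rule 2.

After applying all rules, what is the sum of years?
91

Step 1: Apply rule 1 to records with years < 3
  - 2 records get bonus of 20
  - Of these, 2 records then exceed 11 and get capped
Step 2: Apply rule 2 to records with years > 11
  - 1 records (original) are capped
Step 3: Calculate final sum = 91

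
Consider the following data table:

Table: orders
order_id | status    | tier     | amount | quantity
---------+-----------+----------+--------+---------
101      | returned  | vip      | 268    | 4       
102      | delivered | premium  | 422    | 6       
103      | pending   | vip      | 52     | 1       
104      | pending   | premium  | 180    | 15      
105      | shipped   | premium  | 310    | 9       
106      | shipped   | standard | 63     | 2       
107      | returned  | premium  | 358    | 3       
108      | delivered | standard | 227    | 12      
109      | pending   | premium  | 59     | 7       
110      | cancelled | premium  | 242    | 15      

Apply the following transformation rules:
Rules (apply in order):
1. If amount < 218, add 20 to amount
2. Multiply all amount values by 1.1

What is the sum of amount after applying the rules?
2487.1

Step 1: Apply Rule 1 - Add 20 to records with amount < 218
  - 4 records affected: 354 + (4 × 20) = 434
  - Unaffected records: 1827
  - Sum after Rule 1: 2261
Step 2: Apply Rule 2 - Multiply all by 1.1
  - 2261 × 1.1 = 2487.1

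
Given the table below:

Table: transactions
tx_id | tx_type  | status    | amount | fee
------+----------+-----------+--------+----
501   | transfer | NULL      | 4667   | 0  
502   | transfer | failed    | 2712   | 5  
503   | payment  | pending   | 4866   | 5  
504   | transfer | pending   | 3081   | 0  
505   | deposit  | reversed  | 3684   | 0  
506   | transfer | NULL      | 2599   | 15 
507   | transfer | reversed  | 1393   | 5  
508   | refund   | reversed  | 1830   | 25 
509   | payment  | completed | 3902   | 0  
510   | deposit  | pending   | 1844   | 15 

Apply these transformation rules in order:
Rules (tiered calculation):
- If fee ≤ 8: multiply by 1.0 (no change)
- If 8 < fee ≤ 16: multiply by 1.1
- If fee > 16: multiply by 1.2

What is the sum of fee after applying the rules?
78.0

Step 1: Tier 1 (fee ≤ 8): 7 records, sum = 15 × 1.0 = 15.0
Step 2: Tier 2 (8 < fee ≤ 16): 2 records, sum = 30 × 1.1 = 33.0
Step 3: Tier 3 (fee > 16): 1 records, sum = 25 × 1.2 = 30.0
Step 4: Final sum = 15.0 + 33.0 + 30.0 = 78.0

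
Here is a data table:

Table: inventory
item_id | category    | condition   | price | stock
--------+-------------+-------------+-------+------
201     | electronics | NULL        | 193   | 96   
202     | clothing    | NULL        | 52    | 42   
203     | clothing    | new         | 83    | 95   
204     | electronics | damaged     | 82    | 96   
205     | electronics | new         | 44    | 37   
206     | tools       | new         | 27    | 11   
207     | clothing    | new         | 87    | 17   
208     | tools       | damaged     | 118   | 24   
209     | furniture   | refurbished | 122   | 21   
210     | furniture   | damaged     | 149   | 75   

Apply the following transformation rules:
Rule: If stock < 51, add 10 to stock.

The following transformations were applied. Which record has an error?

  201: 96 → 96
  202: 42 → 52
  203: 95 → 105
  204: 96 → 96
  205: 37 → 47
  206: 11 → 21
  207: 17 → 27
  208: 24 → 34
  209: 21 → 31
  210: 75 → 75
Record 203 has an error. The correct transformed value should be 95, not 105.

Step 1: Check each record against the rule
Step 2: Record 203 has stock = 95
Step 3: Since 95 >= 51, the bonus should not have been applied
Step 4: Correct value = 95, but claimed value = 105
Conclusion: Record 203 has the error.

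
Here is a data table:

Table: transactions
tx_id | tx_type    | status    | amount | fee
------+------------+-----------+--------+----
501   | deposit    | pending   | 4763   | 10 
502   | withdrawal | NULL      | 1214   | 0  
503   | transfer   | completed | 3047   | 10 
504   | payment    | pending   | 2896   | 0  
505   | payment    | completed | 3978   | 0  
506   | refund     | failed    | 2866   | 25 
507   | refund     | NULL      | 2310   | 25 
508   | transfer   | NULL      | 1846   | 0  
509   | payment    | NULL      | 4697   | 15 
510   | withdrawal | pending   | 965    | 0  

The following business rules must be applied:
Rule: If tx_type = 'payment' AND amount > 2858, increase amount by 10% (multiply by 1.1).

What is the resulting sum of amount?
29739.1

Step 1: Find records where tx_type = 'payment' AND amount > 2858
Step 2: 3 records match, summing to 11571
Step 3: After multiplier: 11571 × 1.1 = 12728.1
Step 4: Unaffected records sum: 17011
Step 5: Final sum = 12728.1 + 17011 = 29739.1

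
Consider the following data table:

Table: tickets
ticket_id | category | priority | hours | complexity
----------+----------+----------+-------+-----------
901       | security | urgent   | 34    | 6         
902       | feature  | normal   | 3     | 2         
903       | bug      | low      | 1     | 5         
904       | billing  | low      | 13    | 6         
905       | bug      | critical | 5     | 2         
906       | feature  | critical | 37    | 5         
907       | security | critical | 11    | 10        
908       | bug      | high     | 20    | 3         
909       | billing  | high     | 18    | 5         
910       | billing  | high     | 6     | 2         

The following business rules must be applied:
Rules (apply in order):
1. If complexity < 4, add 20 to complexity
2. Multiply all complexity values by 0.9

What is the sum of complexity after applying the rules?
113.4

Step 1: Apply Rule 1 - Add 20 to records with complexity < 4
  - 4 records affected: 9 + (4 × 20) = 89
  - Unaffected records: 37
  - Sum after Rule 1: 126
Step 2: Apply Rule 2 - Multiply all by 0.9
  - 126 × 0.9 = 113.4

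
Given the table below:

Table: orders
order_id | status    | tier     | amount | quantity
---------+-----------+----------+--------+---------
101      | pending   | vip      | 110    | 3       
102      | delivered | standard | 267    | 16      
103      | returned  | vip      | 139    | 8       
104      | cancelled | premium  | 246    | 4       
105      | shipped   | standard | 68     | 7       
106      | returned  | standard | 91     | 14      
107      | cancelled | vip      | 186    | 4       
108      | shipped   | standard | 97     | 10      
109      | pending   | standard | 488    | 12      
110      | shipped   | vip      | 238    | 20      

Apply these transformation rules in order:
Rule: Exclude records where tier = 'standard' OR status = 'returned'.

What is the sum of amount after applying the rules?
780

Step 1: Find records where tier = 'standard' OR status = 'returned'
Step 2: 6 records match, summing to 1150
Step 3: Original sum: 1930
Step 4: Remaining sum = 1930 - 1150 = 780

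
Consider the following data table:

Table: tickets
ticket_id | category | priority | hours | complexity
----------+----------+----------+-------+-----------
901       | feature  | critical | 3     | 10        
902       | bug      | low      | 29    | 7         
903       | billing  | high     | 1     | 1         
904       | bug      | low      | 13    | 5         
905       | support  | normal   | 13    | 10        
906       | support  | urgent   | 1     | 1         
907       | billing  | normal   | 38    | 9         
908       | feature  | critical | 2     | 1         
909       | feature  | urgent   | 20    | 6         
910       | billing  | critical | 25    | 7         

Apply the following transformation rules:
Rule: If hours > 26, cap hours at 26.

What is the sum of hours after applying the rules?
130

Step 1: 2 records have hours > 26
Step 2: These records originally summed to 67
Step 3: After capping: 2 × 26 = 52
Step 4: Unaffected records sum: 78
Step 5: Final sum = 52 + 78 = 130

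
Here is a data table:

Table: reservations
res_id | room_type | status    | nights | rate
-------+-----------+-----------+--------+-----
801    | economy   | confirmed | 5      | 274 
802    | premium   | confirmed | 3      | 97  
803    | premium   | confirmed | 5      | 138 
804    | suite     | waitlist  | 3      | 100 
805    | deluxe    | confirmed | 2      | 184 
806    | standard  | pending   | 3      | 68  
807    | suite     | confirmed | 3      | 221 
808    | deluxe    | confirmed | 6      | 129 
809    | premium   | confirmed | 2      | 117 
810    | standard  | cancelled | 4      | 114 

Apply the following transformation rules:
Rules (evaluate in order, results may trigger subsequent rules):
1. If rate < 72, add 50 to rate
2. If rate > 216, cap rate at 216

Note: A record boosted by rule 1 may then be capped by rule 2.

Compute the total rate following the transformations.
1429

Step 1: Apply rule 1 to records with rate < 72
  - 1 records get bonus of 50
  - Of these, 0 records then exceed 216 and get capped
Step 2: Apply rule 2 to records with rate > 216
  - 2 records (original) are capped
Step 3: Calculate final sum = 1429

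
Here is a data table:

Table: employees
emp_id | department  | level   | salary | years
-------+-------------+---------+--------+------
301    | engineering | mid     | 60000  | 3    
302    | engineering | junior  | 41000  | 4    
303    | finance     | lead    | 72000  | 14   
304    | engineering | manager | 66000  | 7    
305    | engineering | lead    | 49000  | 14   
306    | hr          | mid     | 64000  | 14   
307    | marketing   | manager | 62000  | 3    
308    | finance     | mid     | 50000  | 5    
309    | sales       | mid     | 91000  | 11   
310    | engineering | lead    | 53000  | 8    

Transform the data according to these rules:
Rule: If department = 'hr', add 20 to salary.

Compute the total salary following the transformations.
608020

Step 1: Count records where department = 'hr': 1
Step 2: Total bonus added: 1 × 20 = 20
Step 3: Original sum of salary: 608000
Step 4: Final sum = 608000 + 20 = 608020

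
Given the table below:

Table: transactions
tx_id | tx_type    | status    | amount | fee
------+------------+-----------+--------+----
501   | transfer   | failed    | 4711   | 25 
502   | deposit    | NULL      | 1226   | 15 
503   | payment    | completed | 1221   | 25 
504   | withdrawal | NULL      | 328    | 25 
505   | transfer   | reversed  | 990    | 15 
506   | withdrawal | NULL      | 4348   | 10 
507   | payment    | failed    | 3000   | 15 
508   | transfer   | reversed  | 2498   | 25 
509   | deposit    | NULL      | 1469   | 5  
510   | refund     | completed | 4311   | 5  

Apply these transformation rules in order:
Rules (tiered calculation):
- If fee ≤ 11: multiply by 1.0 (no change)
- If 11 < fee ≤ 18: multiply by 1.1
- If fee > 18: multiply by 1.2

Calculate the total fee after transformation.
189.5

Step 1: Tier 1 (fee ≤ 11): 3 records, sum = 20 × 1.0 = 20.0
Step 2: Tier 2 (11 < fee ≤ 18): 3 records, sum = 45 × 1.1 = 49.5
Step 3: Tier 3 (fee > 18): 4 records, sum = 100 × 1.2 = 120.0
Step 4: Final sum = 20.0 + 49.5 + 120.0 = 189.5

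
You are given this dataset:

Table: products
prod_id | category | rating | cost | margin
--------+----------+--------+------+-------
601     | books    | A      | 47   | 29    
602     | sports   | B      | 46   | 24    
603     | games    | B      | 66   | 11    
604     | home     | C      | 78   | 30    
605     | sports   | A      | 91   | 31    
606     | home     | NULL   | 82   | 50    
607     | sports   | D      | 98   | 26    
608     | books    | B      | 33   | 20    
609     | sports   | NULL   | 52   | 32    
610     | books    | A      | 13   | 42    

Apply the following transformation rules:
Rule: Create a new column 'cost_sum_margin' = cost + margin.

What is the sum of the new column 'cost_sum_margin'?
901

Step 1: For each record, compute cost + margin
Example calculations:
  47 + 29 = 76
  46 + 24 = 70
  66 + 11 = 77
  ...
Step 2: Sum all derived values
Step 3: Total = 901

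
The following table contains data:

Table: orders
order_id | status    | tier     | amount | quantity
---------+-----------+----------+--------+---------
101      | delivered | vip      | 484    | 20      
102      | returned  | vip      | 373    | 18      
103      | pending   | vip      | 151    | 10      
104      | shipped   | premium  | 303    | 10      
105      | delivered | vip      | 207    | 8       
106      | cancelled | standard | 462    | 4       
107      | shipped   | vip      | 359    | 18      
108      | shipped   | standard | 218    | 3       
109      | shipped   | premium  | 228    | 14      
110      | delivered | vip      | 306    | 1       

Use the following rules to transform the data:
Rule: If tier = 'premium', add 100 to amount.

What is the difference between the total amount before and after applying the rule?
200

Step 1: Original sum of amount = 3091
Step 2: 2 records have tier = 'premium'
Step 3: Each affected record changes by 100
Step 4: Total change = 2 × 100 = 200
Step 5: New sum = 3091 + 200 = 3291
Step 6: Difference = |3291 - 3091| = 200
        (Sum increased by 200)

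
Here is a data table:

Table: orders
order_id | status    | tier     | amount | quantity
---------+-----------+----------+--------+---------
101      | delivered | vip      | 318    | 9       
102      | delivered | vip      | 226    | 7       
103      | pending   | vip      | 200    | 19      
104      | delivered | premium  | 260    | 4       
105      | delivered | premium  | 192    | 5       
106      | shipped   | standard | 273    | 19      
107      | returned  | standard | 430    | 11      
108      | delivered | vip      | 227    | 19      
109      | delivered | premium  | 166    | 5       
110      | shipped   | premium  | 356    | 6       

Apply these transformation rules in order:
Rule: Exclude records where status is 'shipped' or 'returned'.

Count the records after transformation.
7

Step 1: Count records to exclude
  - 2 (shipped) + 1 (returned) = 3 records
Step 2: Total records: 10
Step 3: Remaining = 10 - 3 = 7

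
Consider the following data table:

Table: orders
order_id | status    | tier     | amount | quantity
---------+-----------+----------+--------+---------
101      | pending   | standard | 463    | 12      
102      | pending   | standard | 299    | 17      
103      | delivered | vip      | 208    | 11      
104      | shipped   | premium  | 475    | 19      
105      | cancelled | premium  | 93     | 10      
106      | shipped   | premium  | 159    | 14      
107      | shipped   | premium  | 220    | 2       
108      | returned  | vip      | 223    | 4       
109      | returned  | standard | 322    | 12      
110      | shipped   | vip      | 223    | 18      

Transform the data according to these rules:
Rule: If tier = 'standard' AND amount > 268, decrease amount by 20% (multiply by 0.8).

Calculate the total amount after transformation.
2468.2

Step 1: Find records where tier = 'standard' AND amount > 268
Step 2: 3 records match, summing to 1084
Step 3: After multiplier: 1084 × 0.8 = 867.2
Step 4: Unaffected records sum: 1601
Step 5: Final sum = 867.2 + 1601 = 2468.2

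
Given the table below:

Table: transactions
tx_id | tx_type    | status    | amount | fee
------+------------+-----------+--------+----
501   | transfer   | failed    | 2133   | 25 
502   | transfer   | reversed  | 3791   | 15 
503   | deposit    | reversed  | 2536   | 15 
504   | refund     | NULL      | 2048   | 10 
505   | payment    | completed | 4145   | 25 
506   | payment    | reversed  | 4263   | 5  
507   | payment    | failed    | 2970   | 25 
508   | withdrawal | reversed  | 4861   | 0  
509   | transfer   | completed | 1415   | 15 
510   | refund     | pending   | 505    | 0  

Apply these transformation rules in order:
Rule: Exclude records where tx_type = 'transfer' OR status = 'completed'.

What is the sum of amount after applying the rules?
17183

Step 1: Find records where tx_type = 'transfer' OR status = 'completed'
Step 2: 4 records match, summing to 11484
Step 3: Original sum: 28667
Step 4: Remaining sum = 28667 - 11484 = 17183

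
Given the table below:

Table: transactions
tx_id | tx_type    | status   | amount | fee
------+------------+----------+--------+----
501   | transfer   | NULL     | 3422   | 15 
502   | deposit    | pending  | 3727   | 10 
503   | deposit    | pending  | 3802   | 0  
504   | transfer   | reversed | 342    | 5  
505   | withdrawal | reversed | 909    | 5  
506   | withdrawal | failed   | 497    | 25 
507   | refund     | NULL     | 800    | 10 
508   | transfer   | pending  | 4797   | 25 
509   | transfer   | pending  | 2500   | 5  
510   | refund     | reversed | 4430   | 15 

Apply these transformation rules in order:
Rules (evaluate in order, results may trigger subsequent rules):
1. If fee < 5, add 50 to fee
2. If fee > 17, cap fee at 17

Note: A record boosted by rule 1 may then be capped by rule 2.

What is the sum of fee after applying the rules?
116

Step 1: Apply rule 1 to records with fee < 5
  - 1 records get bonus of 50
  - Of these, 1 records then exceed 17 and get capped
Step 2: Apply rule 2 to records with fee > 17
  - 2 records (original) are capped
Step 3: Calculate final sum = 116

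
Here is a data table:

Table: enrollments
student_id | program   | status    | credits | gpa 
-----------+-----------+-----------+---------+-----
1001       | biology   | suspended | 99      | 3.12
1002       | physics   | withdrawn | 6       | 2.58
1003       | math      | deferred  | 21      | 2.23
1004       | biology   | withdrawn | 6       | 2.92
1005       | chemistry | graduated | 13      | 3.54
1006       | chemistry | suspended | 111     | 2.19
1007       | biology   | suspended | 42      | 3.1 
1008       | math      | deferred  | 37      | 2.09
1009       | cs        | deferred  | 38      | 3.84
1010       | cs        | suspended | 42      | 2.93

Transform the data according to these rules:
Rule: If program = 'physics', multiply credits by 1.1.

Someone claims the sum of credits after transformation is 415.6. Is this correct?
Yes, the result is correct.

Step 1: Calculate the correct sum after transformation
Step 2: Apply multiplier 1.1 to records where program = 'physics'
Step 3: Correct result = 415.6
Step 4: Claimed result = 415.6
Step 5: 415.6 = 415.6 ✓
Conclusion: The claimed result is correct.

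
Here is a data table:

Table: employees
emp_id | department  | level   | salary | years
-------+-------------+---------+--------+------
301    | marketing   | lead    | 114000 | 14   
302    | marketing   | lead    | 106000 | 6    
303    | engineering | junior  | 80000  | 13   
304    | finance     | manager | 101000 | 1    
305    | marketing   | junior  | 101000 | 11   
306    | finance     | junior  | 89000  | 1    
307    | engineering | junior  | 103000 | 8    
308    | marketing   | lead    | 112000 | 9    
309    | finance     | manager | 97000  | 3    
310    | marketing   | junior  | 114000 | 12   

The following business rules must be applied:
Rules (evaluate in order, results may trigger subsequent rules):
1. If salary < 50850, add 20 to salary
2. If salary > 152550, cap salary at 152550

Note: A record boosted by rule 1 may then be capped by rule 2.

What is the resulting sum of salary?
1017000

Step 1: Apply rule 1 to records with salary < 50850
  - 0 records get bonus of 20
  - Of these, 0 records then exceed 152550 and get capped
Step 2: Apply rule 2 to records with salary > 152550
  - 0 records (original) are capped
Step 3: Calculate final sum = 1017000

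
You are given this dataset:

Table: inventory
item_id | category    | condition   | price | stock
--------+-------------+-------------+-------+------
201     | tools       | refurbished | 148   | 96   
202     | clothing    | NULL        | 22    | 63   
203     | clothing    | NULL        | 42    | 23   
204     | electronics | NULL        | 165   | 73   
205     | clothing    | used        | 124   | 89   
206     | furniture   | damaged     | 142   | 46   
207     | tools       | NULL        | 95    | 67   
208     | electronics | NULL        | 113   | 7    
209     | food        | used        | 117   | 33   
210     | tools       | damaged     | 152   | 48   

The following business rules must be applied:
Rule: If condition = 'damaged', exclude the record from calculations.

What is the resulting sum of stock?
451

Step 1: Identify records where condition = 'damaged'
Step 2: The excluded records sum to 94
Step 3: Original total stock = 545
Step 4: Remaining total = 545 - 94 = 451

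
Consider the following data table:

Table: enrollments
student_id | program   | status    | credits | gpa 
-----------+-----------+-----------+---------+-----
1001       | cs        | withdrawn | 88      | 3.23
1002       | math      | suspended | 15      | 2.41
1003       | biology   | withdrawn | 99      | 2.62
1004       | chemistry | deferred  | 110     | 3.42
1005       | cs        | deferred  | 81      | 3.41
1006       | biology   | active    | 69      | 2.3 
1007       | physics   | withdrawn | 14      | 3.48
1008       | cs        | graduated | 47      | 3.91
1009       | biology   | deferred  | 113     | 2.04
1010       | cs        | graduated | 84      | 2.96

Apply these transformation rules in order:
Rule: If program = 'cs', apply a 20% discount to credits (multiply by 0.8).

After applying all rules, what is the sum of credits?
660.0

Step 1: Records with program = 'cs' have total credits = 300
Step 2: Apply multiplier: 300 × 0.8 = 240.0
Step 3: Other records total: 420
Step 4: Final sum = 240.0 + 420 = 660.0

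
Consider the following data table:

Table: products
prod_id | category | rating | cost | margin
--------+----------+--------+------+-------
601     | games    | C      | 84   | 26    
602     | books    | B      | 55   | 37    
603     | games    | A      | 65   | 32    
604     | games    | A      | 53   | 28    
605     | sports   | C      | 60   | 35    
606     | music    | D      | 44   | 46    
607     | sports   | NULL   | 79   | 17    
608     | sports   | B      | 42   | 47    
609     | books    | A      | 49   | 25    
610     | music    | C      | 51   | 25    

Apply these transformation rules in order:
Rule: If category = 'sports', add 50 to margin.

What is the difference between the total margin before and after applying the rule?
150

Step 1: Original sum of margin = 318
Step 2: 3 records have category = 'sports'
Step 3: Each affected record changes by 50
Step 4: Total change = 3 × 50 = 150
Step 5: New sum = 318 + 150 = 468
Step 6: Difference = |468 - 318| = 150
        (Sum increased by 150)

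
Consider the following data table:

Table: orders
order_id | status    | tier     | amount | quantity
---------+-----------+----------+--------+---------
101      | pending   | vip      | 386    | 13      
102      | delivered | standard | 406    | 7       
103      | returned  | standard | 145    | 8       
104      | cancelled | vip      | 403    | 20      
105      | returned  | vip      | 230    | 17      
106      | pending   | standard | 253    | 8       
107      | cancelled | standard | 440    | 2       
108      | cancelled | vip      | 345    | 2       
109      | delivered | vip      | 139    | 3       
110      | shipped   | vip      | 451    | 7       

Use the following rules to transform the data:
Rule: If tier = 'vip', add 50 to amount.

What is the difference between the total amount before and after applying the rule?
300

Step 1: Original sum of amount = 3198
Step 2: 6 records have tier = 'vip'
Step 3: Each affected record changes by 50
Step 4: Total change = 6 × 50 = 300
Step 5: New sum = 3198 + 300 = 3498
Step 6: Difference = |3498 - 3198| = 300
        (Sum increased by 300)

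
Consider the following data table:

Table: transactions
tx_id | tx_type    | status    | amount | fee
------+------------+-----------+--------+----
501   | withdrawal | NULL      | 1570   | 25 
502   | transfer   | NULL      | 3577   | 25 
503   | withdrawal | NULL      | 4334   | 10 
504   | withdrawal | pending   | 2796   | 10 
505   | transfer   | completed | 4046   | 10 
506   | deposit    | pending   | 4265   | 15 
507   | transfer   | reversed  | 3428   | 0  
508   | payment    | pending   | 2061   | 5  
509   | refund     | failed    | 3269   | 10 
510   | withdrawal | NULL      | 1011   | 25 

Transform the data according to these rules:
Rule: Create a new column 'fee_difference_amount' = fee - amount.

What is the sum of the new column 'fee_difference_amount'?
-30222

Step 1: For each record, compute fee - amount
Example calculations:
  25 - 1570 = -1545
  25 - 3577 = -3552
  10 - 4334 = -4324
  ...
Step 2: Sum all derived values
Step 3: Total = -30222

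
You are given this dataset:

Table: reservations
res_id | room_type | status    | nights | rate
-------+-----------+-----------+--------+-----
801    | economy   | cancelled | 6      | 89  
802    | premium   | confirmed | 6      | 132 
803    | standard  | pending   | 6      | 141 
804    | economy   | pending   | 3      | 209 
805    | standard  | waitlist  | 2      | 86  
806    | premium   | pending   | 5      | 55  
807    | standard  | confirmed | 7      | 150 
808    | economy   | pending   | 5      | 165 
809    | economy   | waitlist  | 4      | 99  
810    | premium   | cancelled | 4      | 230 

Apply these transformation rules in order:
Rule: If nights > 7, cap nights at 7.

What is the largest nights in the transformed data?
7

Step 1: Original maximum nights = 7
Step 2: Check cap of 7 against maximum
Step 3: No records exceed the cap (max 7 <= cap 7), so no capping applies
Step 4: Maximum after transformation = 7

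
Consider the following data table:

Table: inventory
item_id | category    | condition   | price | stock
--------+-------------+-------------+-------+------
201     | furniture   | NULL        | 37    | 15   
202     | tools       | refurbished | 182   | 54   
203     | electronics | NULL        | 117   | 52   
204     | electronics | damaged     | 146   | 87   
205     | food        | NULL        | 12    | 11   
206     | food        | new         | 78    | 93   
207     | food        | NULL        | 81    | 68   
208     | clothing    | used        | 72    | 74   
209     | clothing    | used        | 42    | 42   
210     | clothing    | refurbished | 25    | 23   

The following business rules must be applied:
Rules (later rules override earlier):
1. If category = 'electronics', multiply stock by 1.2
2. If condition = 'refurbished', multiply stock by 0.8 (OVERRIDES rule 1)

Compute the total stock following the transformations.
531.4

Step 1: Rule 2 takes priority for records with condition = 'refurbished'
  - 2 records: 77 × 0.8 = 61.6
Step 2: Rule 1 applies to remaining records with category = 'electronics'
  - 2 records: 139 × 1.2 = 166.8
Step 3: Other records unchanged: 303
Step 4: Final sum = 61.6 + 166.8 + 303 = 531.4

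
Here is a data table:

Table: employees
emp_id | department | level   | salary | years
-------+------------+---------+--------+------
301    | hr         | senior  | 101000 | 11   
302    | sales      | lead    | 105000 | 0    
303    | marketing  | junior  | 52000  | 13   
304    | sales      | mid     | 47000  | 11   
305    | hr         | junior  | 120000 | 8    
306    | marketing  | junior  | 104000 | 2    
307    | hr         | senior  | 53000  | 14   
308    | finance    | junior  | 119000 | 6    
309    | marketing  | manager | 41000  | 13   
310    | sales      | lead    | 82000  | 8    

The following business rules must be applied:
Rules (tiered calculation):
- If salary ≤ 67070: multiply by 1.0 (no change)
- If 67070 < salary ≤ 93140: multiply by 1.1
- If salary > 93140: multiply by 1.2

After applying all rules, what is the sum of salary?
942000.0

Step 1: Tier 1 (salary ≤ 67070): 4 records, sum = 193000 × 1.0 = 193000.0
Step 2: Tier 2 (67070 < salary ≤ 93140): 1 records, sum = 82000 × 1.1 = 90200.0
Step 3: Tier 3 (salary > 93140): 5 records, sum = 549000 × 1.2 = 658800.0
Step 4: Final sum = 193000.0 + 90200.0 + 658800.0 = 942000.0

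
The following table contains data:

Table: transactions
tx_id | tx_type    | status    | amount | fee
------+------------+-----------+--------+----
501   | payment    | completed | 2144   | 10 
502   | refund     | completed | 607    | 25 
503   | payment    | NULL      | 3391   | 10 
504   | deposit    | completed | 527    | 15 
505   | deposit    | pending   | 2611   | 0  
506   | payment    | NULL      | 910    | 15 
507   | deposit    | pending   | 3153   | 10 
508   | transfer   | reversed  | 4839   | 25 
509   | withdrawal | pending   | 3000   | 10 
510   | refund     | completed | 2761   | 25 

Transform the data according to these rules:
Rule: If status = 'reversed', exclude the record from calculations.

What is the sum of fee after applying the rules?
120

Step 1: Identify records where status = 'reversed'
Step 2: The excluded records sum to 25
Step 3: Original total fee = 145
Step 4: Remaining total = 145 - 25 = 120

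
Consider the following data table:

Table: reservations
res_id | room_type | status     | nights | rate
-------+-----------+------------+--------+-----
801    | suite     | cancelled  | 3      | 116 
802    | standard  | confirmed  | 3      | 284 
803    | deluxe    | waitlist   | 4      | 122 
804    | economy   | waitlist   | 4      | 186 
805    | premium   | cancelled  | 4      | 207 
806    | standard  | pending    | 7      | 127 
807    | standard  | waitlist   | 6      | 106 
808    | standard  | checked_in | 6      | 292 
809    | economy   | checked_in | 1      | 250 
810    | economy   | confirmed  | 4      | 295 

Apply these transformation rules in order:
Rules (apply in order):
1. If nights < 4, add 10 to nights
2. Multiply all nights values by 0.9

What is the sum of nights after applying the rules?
64.8

Step 1: Apply Rule 1 - Add 10 to records with nights < 4
  - 3 records affected: 7 + (3 × 10) = 37
  - Unaffected records: 35
  - Sum after Rule 1: 72
Step 2: Apply Rule 2 - Multiply all by 0.9
  - 72 × 0.9 = 64.8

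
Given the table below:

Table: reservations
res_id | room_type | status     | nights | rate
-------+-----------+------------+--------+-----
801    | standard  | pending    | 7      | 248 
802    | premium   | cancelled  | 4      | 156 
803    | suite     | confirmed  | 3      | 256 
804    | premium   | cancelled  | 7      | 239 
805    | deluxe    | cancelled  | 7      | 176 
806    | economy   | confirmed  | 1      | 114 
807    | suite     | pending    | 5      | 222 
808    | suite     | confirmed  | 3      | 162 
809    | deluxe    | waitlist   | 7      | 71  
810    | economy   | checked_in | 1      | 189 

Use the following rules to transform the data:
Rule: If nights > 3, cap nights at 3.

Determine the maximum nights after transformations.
3

Step 1: Original maximum nights = 7
Step 2: Apply cap at 3
Step 3: 6 records had nights > 3 and were capped
Step 4: Maximum after transformation = 3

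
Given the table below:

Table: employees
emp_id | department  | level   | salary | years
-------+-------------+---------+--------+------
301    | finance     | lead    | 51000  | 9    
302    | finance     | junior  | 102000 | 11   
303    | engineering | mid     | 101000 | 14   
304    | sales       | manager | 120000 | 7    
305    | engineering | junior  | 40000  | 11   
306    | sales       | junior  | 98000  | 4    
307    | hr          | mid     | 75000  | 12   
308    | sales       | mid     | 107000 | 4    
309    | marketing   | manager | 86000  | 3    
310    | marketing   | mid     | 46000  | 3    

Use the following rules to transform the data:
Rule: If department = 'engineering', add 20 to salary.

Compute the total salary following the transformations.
826040

Step 1: Count records where department = 'engineering': 2
Step 2: Total bonus added: 2 × 20 = 40
Step 3: Original sum of salary: 826000
Step 4: Final sum = 826000 + 40 = 826040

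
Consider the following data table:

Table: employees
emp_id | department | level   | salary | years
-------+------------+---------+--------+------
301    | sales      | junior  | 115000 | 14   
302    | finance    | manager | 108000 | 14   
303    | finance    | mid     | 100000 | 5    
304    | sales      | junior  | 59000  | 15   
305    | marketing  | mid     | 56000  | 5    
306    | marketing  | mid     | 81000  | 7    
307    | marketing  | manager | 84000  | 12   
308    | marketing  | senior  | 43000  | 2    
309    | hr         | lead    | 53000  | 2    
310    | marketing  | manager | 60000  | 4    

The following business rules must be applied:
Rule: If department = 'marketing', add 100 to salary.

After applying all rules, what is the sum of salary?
759500

Step 1: Count records where department = 'marketing': 5
Step 2: Total bonus added: 5 × 100 = 500
Step 3: Original sum of salary: 759000
Step 4: Final sum = 759000 + 500 = 759500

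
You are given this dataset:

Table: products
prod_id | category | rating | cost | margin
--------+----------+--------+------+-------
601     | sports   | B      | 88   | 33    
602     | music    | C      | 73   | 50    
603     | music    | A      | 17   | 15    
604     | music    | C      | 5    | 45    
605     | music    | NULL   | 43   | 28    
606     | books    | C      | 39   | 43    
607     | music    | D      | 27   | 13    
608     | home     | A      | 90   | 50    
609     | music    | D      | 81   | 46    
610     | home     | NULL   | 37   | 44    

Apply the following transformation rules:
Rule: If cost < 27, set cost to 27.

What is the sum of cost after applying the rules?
532

Step 1: 2 records have cost < 27
Step 2: These records originally summed to 22
Step 3: After setting to minimum: 2 × 27 = 54
Step 4: Unaffected records sum: 478
Step 5: Final sum = 54 + 478 = 532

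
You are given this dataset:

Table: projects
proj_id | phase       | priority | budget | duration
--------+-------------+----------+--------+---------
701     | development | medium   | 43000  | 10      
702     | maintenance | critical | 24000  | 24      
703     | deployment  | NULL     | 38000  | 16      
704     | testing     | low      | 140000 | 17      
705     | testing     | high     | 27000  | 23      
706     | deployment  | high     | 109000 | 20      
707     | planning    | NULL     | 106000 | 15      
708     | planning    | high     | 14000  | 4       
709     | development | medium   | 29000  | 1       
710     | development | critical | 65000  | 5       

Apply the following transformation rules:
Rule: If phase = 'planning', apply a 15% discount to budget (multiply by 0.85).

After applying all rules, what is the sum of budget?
577000.0

Step 1: Records with phase = 'planning' have total budget = 120000
Step 2: Apply multiplier: 120000 × 0.85 = 102000.0
Step 3: Other records total: 475000
Step 4: Final sum = 102000.0 + 475000 = 577000.0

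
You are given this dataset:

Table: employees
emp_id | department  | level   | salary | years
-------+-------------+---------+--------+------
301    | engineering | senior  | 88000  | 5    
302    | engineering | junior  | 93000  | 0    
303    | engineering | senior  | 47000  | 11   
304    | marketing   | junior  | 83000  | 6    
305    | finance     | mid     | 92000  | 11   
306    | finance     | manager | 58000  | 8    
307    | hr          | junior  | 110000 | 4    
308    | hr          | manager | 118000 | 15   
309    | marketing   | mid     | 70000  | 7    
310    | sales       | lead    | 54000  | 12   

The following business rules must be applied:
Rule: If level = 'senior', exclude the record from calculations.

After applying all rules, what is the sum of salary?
678000

Step 1: Identify records where level = 'senior'
Step 2: The excluded records sum to 135000
Step 3: Original total salary = 813000
Step 4: Remaining total = 813000 - 135000 = 678000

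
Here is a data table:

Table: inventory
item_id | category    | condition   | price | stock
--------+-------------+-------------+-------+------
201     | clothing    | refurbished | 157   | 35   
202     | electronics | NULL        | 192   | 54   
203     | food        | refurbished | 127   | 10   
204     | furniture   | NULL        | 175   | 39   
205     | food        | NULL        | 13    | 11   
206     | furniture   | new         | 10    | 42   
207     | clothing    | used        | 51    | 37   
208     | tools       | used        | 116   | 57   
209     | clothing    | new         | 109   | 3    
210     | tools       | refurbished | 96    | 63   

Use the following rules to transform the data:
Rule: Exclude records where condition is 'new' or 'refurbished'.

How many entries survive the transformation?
5

Step 1: Count records to exclude
  - 2 (new) + 3 (refurbished) = 5 records
Step 2: Total records: 10
Step 3: Remaining = 10 - 5 = 5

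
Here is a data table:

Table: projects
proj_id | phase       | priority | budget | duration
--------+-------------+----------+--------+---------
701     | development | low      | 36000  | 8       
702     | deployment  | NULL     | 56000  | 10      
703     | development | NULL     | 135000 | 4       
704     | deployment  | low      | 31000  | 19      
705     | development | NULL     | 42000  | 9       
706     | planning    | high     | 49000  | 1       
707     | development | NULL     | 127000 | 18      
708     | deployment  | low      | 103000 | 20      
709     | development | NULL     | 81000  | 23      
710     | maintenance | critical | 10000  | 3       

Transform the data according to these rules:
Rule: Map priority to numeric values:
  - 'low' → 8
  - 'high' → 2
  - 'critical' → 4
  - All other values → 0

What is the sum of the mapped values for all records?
30

Step 1: Apply mapping to each record
Step 2: Count by status:
  'low': 3 records × 8 = 24
  'high': 1 records × 2 = 2
  'critical': 1 records × 4 = 4
Step 3: Sum all mapped values = 30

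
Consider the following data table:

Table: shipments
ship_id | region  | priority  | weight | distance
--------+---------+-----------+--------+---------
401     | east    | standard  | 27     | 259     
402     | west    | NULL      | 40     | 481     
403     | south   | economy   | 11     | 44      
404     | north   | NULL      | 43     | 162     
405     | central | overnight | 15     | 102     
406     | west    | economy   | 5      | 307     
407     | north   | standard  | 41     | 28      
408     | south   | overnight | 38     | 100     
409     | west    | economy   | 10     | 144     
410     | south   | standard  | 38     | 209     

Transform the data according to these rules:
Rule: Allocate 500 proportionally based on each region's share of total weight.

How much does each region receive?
central: 27.99, east: 50.37, north: 156.72, south: 162.31, west: 102.61

Step 1: Calculate total weight = 268
Step 2: Calculate each region's proportion:
  central: 15/268 = 5.60% → 27.99
  east: 27/268 = 10.07% → 50.37
  north: 84/268 = 31.34% → 156.72
  south: 87/268 = 32.46% → 162.31
  west: 55/268 = 20.52% → 102.61
Step 3: Verify: sum of allocations ≈ 500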